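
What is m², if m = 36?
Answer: 1296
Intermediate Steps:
m² = 36² = 1296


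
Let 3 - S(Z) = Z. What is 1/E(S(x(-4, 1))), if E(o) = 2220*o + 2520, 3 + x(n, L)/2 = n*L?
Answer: 1/40260 ≈ 2.4839e-5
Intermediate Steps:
x(n, L) = -6 + 2*L*n (x(n, L) = -6 + 2*(n*L) = -6 + 2*(L*n) = -6 + 2*L*n)
S(Z) = 3 - Z
E(o) = 2520 + 2220*o
1/E(S(x(-4, 1))) = 1/(2520 + 2220*(3 - (-6 + 2*1*(-4)))) = 1/(2520 + 2220*(3 - (-6 - 8))) = 1/(2520 + 2220*(3 - 1*(-14))) = 1/(2520 + 2220*(3 + 14)) = 1/(2520 + 2220*17) = 1/(2520 + 37740) = 1/40260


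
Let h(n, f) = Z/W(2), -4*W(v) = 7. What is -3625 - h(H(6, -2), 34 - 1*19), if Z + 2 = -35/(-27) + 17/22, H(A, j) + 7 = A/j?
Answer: -7536293/2079 ≈ -3625.0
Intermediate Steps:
H(A, j) = -7 + A/j
W(v) = -7/4 (W(v) = -¼*7 = -7/4)
Z = 41/594 (Z = -2 + (-35/(-27) + 17/22) = -2 + (-35*(-1/27) + 17*(1/22)) = -2 + (35/27 + 17/22) = -2 + 1229/594 = 41/594 ≈ 0.069024)
h(n, f) = -82/2079 (h(n, f) = 41/(594*(-7/4)) = (41/594)*(-4/7) = -82/2079)
-3625 - h(H(6, -2), 34 - 1*19) = -3625 - 1*(-82/2079) = -3625 + 82/2079 = -7536293/2079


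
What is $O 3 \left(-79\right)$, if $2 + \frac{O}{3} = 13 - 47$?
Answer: $25596$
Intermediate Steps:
$O = -108$ ($O = -6 + 3 \left(13 - 47\right) = -6 + 3 \left(-34\right) = -6 - 102 = -108$)
$O 3 \left(-79\right) = \left(-108\right) 3 \left(-79\right) = \left(-324\right) \left(-79\right) = 25596$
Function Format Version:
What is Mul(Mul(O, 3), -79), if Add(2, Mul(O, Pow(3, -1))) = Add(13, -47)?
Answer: 25596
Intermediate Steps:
O = -108 (O = Add(-6, Mul(3, Add(13, -47))) = Add(-6, Mul(3, -34)) = Add(-6, -102) = -108)
Mul(Mul(O, 3), -79) = Mul(Mul(-108, 3), -79) = Mul(-324, -79) = 25596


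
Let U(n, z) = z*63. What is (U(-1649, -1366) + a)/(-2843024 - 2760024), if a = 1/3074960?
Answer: 24056809789/1566286225280 ≈ 0.015359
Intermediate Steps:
a = 1/3074960 ≈ 3.2521e-7
U(n, z) = 63*z
(U(-1649, -1366) + a)/(-2843024 - 2760024) = (63*(-1366) + 1/3074960)/(-2843024 - 2760024) = (-86058 + 1/3074960)/(-5603048) = -264624907679/3074960*(-1/5603048) = 24056809789/1566286225280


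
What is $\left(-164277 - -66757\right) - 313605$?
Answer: $-411125$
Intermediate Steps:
$\left(-164277 - -66757\right) - 313605 = \left(-164277 + 66757\right) - 313605 = -97520 - 313605 = -411125$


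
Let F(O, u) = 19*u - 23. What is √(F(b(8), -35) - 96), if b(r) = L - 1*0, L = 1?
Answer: 28*I ≈ 28.0*I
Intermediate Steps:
b(r) = 1 (b(r) = 1 - 1*0 = 1 + 0 = 1)
F(O, u) = -23 + 19*u
√(F(b(8), -35) - 96) = √((-23 + 19*(-35)) - 96) = √((-23 - 665) - 96) = √(-688 - 96) = √(-784) = 28*I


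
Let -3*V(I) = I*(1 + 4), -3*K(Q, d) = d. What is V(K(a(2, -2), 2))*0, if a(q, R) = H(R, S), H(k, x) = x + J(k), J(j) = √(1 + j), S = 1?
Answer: 0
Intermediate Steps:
H(k, x) = x + √(1 + k)
a(q, R) = 1 + √(1 + R)
K(Q, d) = -d/3
V(I) = -5*I/3 (V(I) = -I*(1 + 4)/3 = -I*5/3 = -5*I/3)
V(K(a(2, -2), 2))*0 = -(-5)*2/9*0 = -5/3*(-⅔)*0 = (10/9)*0 = 0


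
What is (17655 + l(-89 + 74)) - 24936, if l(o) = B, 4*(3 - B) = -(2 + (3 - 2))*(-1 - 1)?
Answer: -14559/2 ≈ -7279.5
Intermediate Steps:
B = 3/2 (B = 3 - (-1)*(2 + (3 - 2))*(-1 - 1)/4 = 3 - (-1)*(2 + 1)*(-2)/4 = 3 - (-1)*3*(-2)/4 = 3 - (-1)*(-6)/4 = 3 - ¼*6 = 3 - 3/2 = 3/2 ≈ 1.5000)
l(o) = 3/2
(17655 + l(-89 + 74)) - 24936 = (17655 + 3/2) - 24936 = 35313/2 - 24936 = -14559/2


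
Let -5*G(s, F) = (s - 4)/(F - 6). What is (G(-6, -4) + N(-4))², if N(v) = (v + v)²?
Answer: 101761/25 ≈ 4070.4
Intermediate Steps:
N(v) = 4*v² (N(v) = (2*v)² = 4*v²)
G(s, F) = -(-4 + s)/(5*(-6 + F)) (G(s, F) = -(s - 4)/(5*(F - 6)) = -(-4 + s)/(5*(-6 + F)))
(G(-6, -4) + N(-4))² = ((4 - 1*(-6))/(5*(-6 - 4)) + 4*(-4)²)² = ((⅕)*(4 + 6)/(-10) + 4*16)² = ((⅕)*(-⅒)*10 + 64)² = (-⅕ + 64)² = (319/5)² = 101761/25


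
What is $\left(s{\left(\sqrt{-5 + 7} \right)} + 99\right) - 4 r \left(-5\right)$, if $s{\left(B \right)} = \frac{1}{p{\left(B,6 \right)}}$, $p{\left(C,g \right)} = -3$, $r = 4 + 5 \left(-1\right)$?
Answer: $- \frac{5920}{3} \approx -1973.3$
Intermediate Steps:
$r = -1$ ($r = 4 - 5 = -1$)
$s{\left(B \right)} = - \frac{1}{3}$ ($s{\left(B \right)} = \frac{1}{-3} = - \frac{1}{3}$)
$\left(s{\left(\sqrt{-5 + 7} \right)} + 99\right) - 4 r \left(-5\right) = \left(- \frac{1}{3} + 99\right) \left(-4\right) \left(-1\right) \left(-5\right) = \frac{296 \cdot 4 \left(-5\right)}{3} = \frac{296}{3} \left(-20\right) = - \frac{5920}{3}$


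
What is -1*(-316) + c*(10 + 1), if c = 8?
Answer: 404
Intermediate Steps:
-1*(-316) + c*(10 + 1) = -1*(-316) + 8*(10 + 1) = 316 + 8*11 = 316 + 88 = 404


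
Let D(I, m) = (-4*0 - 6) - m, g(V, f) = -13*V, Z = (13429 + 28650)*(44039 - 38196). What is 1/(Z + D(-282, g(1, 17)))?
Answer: 1/245867604 ≈ 4.0672e-9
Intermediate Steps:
Z = 245867597 (Z = 42079*5843 = 245867597)
D(I, m) = -6 - m (D(I, m) = (0 - 6) - m = -6 - m)
1/(Z + D(-282, g(1, 17))) = 1/(245867597 + (-6 - (-13))) = 1/(245867597 + (-6 - 1*(-13))) = 1/(245867597 + (-6 + 13)) = 1/(245867597 + 7) = 1/245867604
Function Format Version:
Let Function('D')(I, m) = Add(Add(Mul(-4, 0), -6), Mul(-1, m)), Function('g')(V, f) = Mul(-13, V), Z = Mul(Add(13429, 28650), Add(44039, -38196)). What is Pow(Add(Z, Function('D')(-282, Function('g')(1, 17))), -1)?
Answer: Rational(1, 245867604) ≈ 4.0672e-9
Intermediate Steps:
Z = 245867597 (Z = Mul(42079, 5843) = 245867597)
Function('D')(I, m) = Add(-6, Mul(-1, m)) (Function('D')(I, m) = Add(Add(0, -6), Mul(-1, m)) = Add(-6, Mul(-1, m)))
Pow(Add(Z, Function('D')(-282, Function('g')(1, 17))), -1) = Pow(Add(245867597, Add(-6, Mul(-1, Mul(-13, 1)))), -1) = Pow(Add(245867597, Add(-6, Mul(-1, -13))), -1) = Pow(Add(245867597, Add(-6, 13)), -1) = Pow(Add(245867597, 7), -1) = Pow(245867604, -1) = Rational(1, 245867604)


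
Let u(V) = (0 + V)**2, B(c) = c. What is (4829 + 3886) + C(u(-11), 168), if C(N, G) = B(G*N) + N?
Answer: 29164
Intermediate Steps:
u(V) = V**2
C(N, G) = N + G*N (C(N, G) = G*N + N = N + G*N)
(4829 + 3886) + C(u(-11), 168) = (4829 + 3886) + (-11)**2*(1 + 168) = 8715 + 121*169 = 8715 + 20449 = 29164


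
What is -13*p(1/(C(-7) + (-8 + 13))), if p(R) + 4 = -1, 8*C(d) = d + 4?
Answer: 65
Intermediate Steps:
C(d) = 1/2 + d/8 (C(d) = (d + 4)/8 = (4 + d)/8 = 1/2 + d/8)
p(R) = -5 (p(R) = -4 - 1 = -5)
-13*p(1/(C(-7) + (-8 + 13))) = -13*(-5) = 65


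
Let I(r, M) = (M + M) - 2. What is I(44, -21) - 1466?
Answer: -1510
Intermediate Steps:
I(r, M) = -2 + 2*M (I(r, M) = 2*M - 2 = -2 + 2*M)
I(44, -21) - 1466 = (-2 + 2*(-21)) - 1466 = (-2 - 42) - 1466 = -44 - 1466 = -1510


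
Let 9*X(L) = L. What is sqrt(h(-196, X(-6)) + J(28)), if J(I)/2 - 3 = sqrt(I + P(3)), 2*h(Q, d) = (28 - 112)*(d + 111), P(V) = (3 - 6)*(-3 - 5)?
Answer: 2*sqrt(-1157 + sqrt(13)) ≈ 67.923*I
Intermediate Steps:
P(V) = 24 (P(V) = -3*(-8) = 24)
X(L) = L/9
h(Q, d) = -4662 - 42*d (h(Q, d) = ((28 - 112)*(d + 111))/2 = (-84*(111 + d))/2 = (-9324 - 84*d)/2 = -4662 - 42*d)
J(I) = 6 + 2*sqrt(24 + I) (J(I) = 6 + 2*sqrt(I + 24) = 6 + 2*sqrt(24 + I))
sqrt(h(-196, X(-6)) + J(28)) = sqrt((-4662 - 14*(-6)/3) + (6 + 2*sqrt(24 + 28))) = sqrt((-4662 - 42*(-2/3)) + (6 + 2*sqrt(52))) = sqrt((-4662 + 28) + (6 + 2*(2*sqrt(13)))) = sqrt(-4634 + (6 + 4*sqrt(13))) = sqrt(-4628 + 4*sqrt(13))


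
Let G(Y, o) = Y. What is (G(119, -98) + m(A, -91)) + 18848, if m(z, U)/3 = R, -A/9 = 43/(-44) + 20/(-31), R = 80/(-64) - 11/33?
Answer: 75849/4 ≈ 18962.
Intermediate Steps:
R = -19/12 (R = 80*(-1/64) - 11*1/33 = -5/4 - ⅓ = -19/12 ≈ -1.5833)
A = 19917/1364 (A = -9*(43/(-44) + 20/(-31)) = -9*(43*(-1/44) + 20*(-1/31)) = -9*(-43/44 - 20/31) = -9*(-2213/1364) = 19917/1364 ≈ 14.602)
m(z, U) = -19/4 (m(z, U) = 3*(-19/12) = -19/4)
(G(119, -98) + m(A, -91)) + 18848 = (119 - 19/4) + 18848 = 457/4 + 18848 = 75849/4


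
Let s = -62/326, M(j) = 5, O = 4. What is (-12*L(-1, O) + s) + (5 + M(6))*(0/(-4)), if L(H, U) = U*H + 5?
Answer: -1987/163 ≈ -12.190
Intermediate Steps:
L(H, U) = 5 + H*U (L(H, U) = H*U + 5 = 5 + H*U)
s = -31/163 (s = -62*1/326 = -31/163 ≈ -0.19018)
(-12*L(-1, O) + s) + (5 + M(6))*(0/(-4)) = (-12*(5 - 1*4) - 31/163) + (5 + 5)*(0/(-4)) = (-12*(5 - 4) - 31/163) + 10*(0*(-¼)) = (-12*1 - 31/163) + 10*0 = (-12 - 31/163) + 0 = -1987/163 + 0 = -1987/163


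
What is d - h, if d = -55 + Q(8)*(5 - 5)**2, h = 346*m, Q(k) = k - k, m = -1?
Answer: 291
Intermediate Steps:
Q(k) = 0
h = -346 (h = 346*(-1) = -346)
d = -55 (d = -55 + 0*(5 - 5)**2 = -55 + 0*0**2 = -55 + 0*0 = -55 + 0 = -55)
d - h = -55 - 1*(-346) = -55 + 346 = 291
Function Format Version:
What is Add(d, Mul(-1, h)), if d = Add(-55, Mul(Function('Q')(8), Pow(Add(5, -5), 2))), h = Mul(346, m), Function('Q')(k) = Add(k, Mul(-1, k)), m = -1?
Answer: 291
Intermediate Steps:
Function('Q')(k) = 0
h = -346 (h = Mul(346, -1) = -346)
d = -55 (d = Add(-55, Mul(0, Pow(Add(5, -5), 2))) = Add(-55, Mul(0, Pow(0, 2))) = Add(-55, Mul(0, 0)) = Add(-55, 0) = -55)
Add(d, Mul(-1, h)) = Add(-55, Mul(-1, -346)) = Add(-55, 346) = 291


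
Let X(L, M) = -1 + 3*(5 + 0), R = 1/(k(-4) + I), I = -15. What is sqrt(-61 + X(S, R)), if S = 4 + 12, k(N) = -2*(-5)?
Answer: I*sqrt(47) ≈ 6.8557*I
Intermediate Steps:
k(N) = 10
S = 16
R = -1/5 (R = 1/(10 - 15) = 1/(-5) = -1/5 ≈ -0.20000)
X(L, M) = 14 (X(L, M) = -1 + 3*5 = -1 + 15 = 14)
sqrt(-61 + X(S, R)) = sqrt(-61 + 14) = sqrt(-47) = I*sqrt(47)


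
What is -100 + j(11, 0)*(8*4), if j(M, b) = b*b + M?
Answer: 252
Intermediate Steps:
j(M, b) = M + b**2 (j(M, b) = b**2 + M = M + b**2)
-100 + j(11, 0)*(8*4) = -100 + (11 + 0**2)*(8*4) = -100 + (11 + 0)*32 = -100 + 11*32 = -100 + 352 = 252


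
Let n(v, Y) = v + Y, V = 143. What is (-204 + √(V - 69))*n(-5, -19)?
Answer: 4896 - 24*√74 ≈ 4689.5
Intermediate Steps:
n(v, Y) = Y + v
(-204 + √(V - 69))*n(-5, -19) = (-204 + √(143 - 69))*(-19 - 5) = (-204 + √74)*(-24) = 4896 - 24*√74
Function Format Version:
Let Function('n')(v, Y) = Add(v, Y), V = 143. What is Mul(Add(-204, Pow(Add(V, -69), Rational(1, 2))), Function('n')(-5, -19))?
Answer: Add(4896, Mul(-24, Pow(74, Rational(1, 2)))) ≈ 4689.5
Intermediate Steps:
Function('n')(v, Y) = Add(Y, v)
Mul(Add(-204, Pow(Add(V, -69), Rational(1, 2))), Function('n')(-5, -19)) = Mul(Add(-204, Pow(Add(143, -69), Rational(1, 2))), Add(-19, -5)) = Mul(Add(-204, Pow(74, Rational(1, 2))), -24) = Add(4896, Mul(-24, Pow(74, Rational(1, 2))))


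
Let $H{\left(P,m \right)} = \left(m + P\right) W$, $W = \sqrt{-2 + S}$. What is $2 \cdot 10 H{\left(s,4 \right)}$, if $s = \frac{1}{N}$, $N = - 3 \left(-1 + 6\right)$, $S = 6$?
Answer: $\frac{472}{3} \approx 157.33$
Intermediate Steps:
$W = 2$ ($W = \sqrt{-2 + 6} = \sqrt{4} = 2$)
$N = -15$ ($N = \left(-3\right) 5 = -15$)
$s = - \frac{1}{15}$ ($s = \frac{1}{-15} = - \frac{1}{15} \approx -0.066667$)
$H{\left(P,m \right)} = 2 P + 2 m$ ($H{\left(P,m \right)} = \left(m + P\right) 2 = \left(P + m\right) 2 = 2 P + 2 m$)
$2 \cdot 10 H{\left(s,4 \right)} = 2 \cdot 10 \left(2 \left(- \frac{1}{15}\right) + 2 \cdot 4\right) = 20 \left(- \frac{2}{15} + 8\right) = 20 \cdot \frac{118}{15} = \frac{472}{3}$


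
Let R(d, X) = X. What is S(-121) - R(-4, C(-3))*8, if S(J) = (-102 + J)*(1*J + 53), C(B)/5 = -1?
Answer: 15204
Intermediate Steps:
C(B) = -5 (C(B) = 5*(-1) = -5)
S(J) = (-102 + J)*(53 + J) (S(J) = (-102 + J)*(J + 53) = (-102 + J)*(53 + J))
S(-121) - R(-4, C(-3))*8 = (-5406 + (-121)² - 49*(-121)) - (-5)*8 = (-5406 + 14641 + 5929) - 1*(-40) = 15164 + 40 = 15204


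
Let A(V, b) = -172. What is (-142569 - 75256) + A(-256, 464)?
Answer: -217997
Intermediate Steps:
(-142569 - 75256) + A(-256, 464) = (-142569 - 75256) - 172 = -217825 - 172 = -217997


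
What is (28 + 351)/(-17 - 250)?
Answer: -379/267 ≈ -1.4195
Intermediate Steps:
(28 + 351)/(-17 - 250) = 379/(-267) = 379*(-1/267) = -379/267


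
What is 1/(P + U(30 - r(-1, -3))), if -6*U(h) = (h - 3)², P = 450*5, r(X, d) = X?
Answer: 3/6358 ≈ 0.00047185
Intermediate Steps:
P = 2250
U(h) = -(-3 + h)²/6 (U(h) = -(h - 3)²/6 = -(-3 + h)²/6)
1/(P + U(30 - r(-1, -3))) = 1/(2250 - (-3 + (30 - 1*(-1)))²/6) = 1/(2250 - (-3 + (30 + 1))²/6) = 1/(2250 - (-3 + 31)²/6) = 1/(2250 - ⅙*28²) = 1/(2250 - ⅙*784) = 1/(2250 - 392/3) = 1/(6358/3) = 3/6358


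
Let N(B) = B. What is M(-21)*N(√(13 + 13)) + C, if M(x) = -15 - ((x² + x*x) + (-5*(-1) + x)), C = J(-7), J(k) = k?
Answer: -7 - 881*√26 ≈ -4499.2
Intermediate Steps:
C = -7
M(x) = -20 - x - 2*x² (M(x) = -15 - ((x² + x²) + (5 + x)) = -15 - (2*x² + (5 + x)) = -15 - (5 + x + 2*x²) = -15 + (-5 - x - 2*x²) = -20 - x - 2*x²)
M(-21)*N(√(13 + 13)) + C = (-20 - 1*(-21) - 2*(-21)²)*√(13 + 13) - 7 = (-20 + 21 - 2*441)*√26 - 7 = (-20 + 21 - 882)*√26 - 7 = -881*√26 - 7 = -7 - 881*√26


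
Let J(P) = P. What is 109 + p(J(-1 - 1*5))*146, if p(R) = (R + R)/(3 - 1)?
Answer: -767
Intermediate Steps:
p(R) = R (p(R) = (2*R)/2 = (2*R)*(½) = R)
109 + p(J(-1 - 1*5))*146 = 109 + (-1 - 1*5)*146 = 109 + (-1 - 5)*146 = 109 - 6*146 = 109 - 876 = -767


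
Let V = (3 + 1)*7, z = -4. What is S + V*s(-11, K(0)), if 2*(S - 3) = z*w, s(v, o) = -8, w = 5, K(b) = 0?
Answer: -231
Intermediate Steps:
V = 28 (V = 4*7 = 28)
S = -7 (S = 3 + (-4*5)/2 = 3 + (½)*(-20) = 3 - 10 = -7)
S + V*s(-11, K(0)) = -7 + 28*(-8) = -7 - 224 = -231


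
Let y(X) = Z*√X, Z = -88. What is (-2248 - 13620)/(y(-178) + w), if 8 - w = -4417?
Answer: -70215900/20959057 - 1396384*I*√178/20959057 ≈ -3.3501 - 0.88888*I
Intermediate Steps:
w = 4425 (w = 8 - 1*(-4417) = 8 + 4417 = 4425)
y(X) = -88*√X
(-2248 - 13620)/(y(-178) + w) = (-2248 - 13620)/(-88*I*√178 + 4425) = -15868/(-88*I*√178 + 4425) = -15868/(4425 - 88*I*√178)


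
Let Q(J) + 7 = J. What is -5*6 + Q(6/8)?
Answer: -145/4 ≈ -36.250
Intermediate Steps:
Q(J) = -7 + J
-5*6 + Q(6/8) = -5*6 + (-7 + 6/8) = -1*30 + (-7 + 6*(⅛)) = -30 + (-7 + ¾) = -30 - 25/4 = -145/4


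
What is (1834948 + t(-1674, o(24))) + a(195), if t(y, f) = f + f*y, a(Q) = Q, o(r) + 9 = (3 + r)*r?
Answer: 766096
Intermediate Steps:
o(r) = -9 + r*(3 + r) (o(r) = -9 + (3 + r)*r = -9 + r*(3 + r))
(1834948 + t(-1674, o(24))) + a(195) = (1834948 + (-9 + 24² + 3*24)*(1 - 1674)) + 195 = (1834948 + (-9 + 576 + 72)*(-1673)) + 195 = (1834948 + 639*(-1673)) + 195 = (1834948 - 1069047) + 195 = 765901 + 195 = 766096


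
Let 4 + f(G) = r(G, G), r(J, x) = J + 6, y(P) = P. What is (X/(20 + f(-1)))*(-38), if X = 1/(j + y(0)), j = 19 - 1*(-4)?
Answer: -38/483 ≈ -0.078675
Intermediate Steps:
r(J, x) = 6 + J
j = 23 (j = 19 + 4 = 23)
f(G) = 2 + G (f(G) = -4 + (6 + G) = 2 + G)
X = 1/23 (X = 1/(23 + 0) = 1/23 ≈ 0.043478)
(X/(20 + f(-1)))*(-38) = (1/(23*(20 + (2 - 1))))*(-38) = (1/(23*(20 + 1)))*(-38) = ((1/23)/21)*(-38) = ((1/23)*(1/21))*(-38) = (1/483)*(-38) = -38/483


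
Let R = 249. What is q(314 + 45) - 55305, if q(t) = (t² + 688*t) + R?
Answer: 320817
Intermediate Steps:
q(t) = 249 + t² + 688*t (q(t) = (t² + 688*t) + 249 = 249 + t² + 688*t)
q(314 + 45) - 55305 = (249 + (314 + 45)² + 688*(314 + 45)) - 55305 = (249 + 359² + 688*359) - 55305 = (249 + 128881 + 246992) - 55305 = 376122 - 55305 = 320817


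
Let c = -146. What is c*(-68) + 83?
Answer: 10011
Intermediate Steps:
c*(-68) + 83 = -146*(-68) + 83 = 9928 + 83 = 10011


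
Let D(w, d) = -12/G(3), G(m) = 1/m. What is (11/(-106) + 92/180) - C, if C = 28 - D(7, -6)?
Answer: -303337/4770 ≈ -63.593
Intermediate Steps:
D(w, d) = -36 (D(w, d) = -12/(1/3) = -12/⅓ = -12*3 = -36)
C = 64 (C = 28 - 1*(-36) = 28 + 36 = 64)
(11/(-106) + 92/180) - C = (11/(-106) + 92/180) - 1*64 = (11*(-1/106) + 92*(1/180)) - 64 = (-11/106 + 23/45) - 64 = 1943/4770 - 64 = -303337/4770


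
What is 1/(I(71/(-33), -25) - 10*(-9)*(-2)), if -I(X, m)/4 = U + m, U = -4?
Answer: -1/64 ≈ -0.015625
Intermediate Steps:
I(X, m) = 16 - 4*m (I(X, m) = -4*(-4 + m) = 16 - 4*m)
1/(I(71/(-33), -25) - 10*(-9)*(-2)) = 1/((16 - 4*(-25)) - 10*(-9)*(-2)) = 1/((16 + 100) + 90*(-2)) = 1/(116 - 180) = 1/(-64) = -1/64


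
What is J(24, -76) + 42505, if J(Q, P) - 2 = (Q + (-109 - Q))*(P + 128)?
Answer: 36839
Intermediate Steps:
J(Q, P) = -13950 - 109*P (J(Q, P) = 2 + (Q + (-109 - Q))*(P + 128) = 2 - 109*(128 + P) = 2 + (-13952 - 109*P) = -13950 - 109*P)
J(24, -76) + 42505 = (-13950 - 109*(-76)) + 42505 = (-13950 + 8284) + 42505 = -5666 + 42505 = 36839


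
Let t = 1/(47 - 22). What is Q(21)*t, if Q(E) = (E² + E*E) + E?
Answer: 903/25 ≈ 36.120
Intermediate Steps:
t = 1/25 ≈ 0.040000
Q(E) = E + 2*E² (Q(E) = (E² + E²) + E = 2*E² + E = E + 2*E²)
Q(21)*t = (21*(1 + 2*21))*(1/25) = (21*(1 + 42))*(1/25) = (21*43)*(1/25) = 903*(1/25) = 903/25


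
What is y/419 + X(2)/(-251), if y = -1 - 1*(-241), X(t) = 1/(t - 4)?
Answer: 120899/210338 ≈ 0.57478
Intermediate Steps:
X(t) = 1/(-4 + t)
y = 240 (y = -1 + 241 = 240)
y/419 + X(2)/(-251) = 240/419 + 1/((-4 + 2)*(-251)) = 240*(1/419) - 1/251/(-2) = 240/419 - ½*(-1/251) = 240/419 + 1/502 = 120899/210338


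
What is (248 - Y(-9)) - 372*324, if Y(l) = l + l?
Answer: -120262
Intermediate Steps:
Y(l) = 2*l
(248 - Y(-9)) - 372*324 = (248 - 2*(-9)) - 372*324 = (248 - 1*(-18)) - 120528 = (248 + 18) - 120528 = 266 - 120528 = -120262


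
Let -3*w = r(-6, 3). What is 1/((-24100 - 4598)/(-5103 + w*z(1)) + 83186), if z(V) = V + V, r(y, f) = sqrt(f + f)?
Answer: 812385121627/67583637379556180 + 14349*sqrt(6)/135167274759112360 ≈ 1.2020e-5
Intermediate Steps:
r(y, f) = sqrt(2)*sqrt(f) (r(y, f) = sqrt(2*f) = sqrt(2)*sqrt(f))
z(V) = 2*V
w = -sqrt(6)/3 (w = -sqrt(2)*sqrt(3)/3 = -sqrt(6)/3 ≈ -0.81650)
1/((-24100 - 4598)/(-5103 + w*z(1)) + 83186) = 1/((-24100 - 4598)/(-5103 + (-sqrt(6)/3)*(2*1)) + 83186) = 1/(-28698/(-5103 - sqrt(6)/3*2) + 83186) = 1/(-28698/(-5103 - 2*sqrt(6)/3) + 83186) = 1/(83186 - 28698/(-5103 - 2*sqrt(6)/3))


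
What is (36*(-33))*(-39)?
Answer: 46332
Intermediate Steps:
(36*(-33))*(-39) = -1188*(-39) = 46332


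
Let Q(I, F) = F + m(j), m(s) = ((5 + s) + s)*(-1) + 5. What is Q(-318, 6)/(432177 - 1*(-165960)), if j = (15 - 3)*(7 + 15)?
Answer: -174/199379 ≈ -0.00087271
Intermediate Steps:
j = 264 (j = 12*22 = 264)
m(s) = -2*s (m(s) = (5 + 2*s)*(-1) + 5 = (-5 - 2*s) + 5 = -2*s)
Q(I, F) = -528 + F (Q(I, F) = F - 2*264 = F - 528 = -528 + F)
Q(-318, 6)/(432177 - 1*(-165960)) = (-528 + 6)/(432177 - 1*(-165960)) = -522/(432177 + 165960) = -522/598137 = -522*1/598137 = -174/199379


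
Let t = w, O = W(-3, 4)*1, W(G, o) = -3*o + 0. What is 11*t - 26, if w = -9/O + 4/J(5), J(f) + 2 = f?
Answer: -37/12 ≈ -3.0833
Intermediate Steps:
J(f) = -2 + f
W(G, o) = -3*o
O = -12 (O = -3*4*1 = -12*1 = -12)
w = 25/12 (w = -9/(-12) + 4/(-2 + 5) = -9*(-1/12) + 4/3 = 3/4 + 4*(1/3) = 3/4 + 4/3 = 25/12 ≈ 2.0833)
t = 25/12 ≈ 2.0833
11*t - 26 = 11*(25/12) - 26 = 275/12 - 26 = -37/12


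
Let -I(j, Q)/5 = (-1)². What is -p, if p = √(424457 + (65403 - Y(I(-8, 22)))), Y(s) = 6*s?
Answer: -√489890 ≈ -699.92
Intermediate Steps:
I(j, Q) = -5 (I(j, Q) = -5*(-1)² = -5*1 = -5)
p = √489890 (p = √(424457 + (65403 - 6*(-5))) = √(424457 + (65403 - 1*(-30))) = √(424457 + (65403 + 30)) = √(424457 + 65433) = √489890 ≈ 699.92)
-p = -√489890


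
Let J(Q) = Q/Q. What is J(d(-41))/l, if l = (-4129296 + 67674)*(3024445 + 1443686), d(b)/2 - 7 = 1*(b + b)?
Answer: -1/18147859168482 ≈ -5.5103e-14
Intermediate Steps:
d(b) = 14 + 4*b (d(b) = 14 + 2*(1*(b + b)) = 14 + 2*(1*(2*b)) = 14 + 2*(2*b) = 14 + 4*b)
J(Q) = 1
l = -18147859168482 (l = -4061622*4468131 = -18147859168482)
J(d(-41))/l = 1/(-18147859168482) = 1*(-1/18147859168482) = -1/18147859168482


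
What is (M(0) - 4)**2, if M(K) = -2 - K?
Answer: 36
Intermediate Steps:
(M(0) - 4)**2 = ((-2 - 1*0) - 4)**2 = ((-2 + 0) - 4)**2 = (-2 - 4)**2 = (-6)**2 = 36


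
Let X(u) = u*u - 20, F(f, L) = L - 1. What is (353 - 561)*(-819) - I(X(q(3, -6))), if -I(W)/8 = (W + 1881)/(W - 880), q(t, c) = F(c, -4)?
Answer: 149042912/875 ≈ 1.7033e+5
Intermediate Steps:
F(f, L) = -1 + L
q(t, c) = -5 (q(t, c) = -1 - 4 = -5)
X(u) = -20 + u**2 (X(u) = u**2 - 20 = -20 + u**2)
I(W) = -8*(1881 + W)/(-880 + W) (I(W) = -8*(W + 1881)/(W - 880) = -8*(1881 + W)/(-880 + W))
(353 - 561)*(-819) - I(X(q(3, -6))) = (353 - 561)*(-819) - 8*(-1881 - (-20 + (-5)**2))/(-880 + (-20 + (-5)**2)) = -208*(-819) - 8*(-1881 - (-20 + 25))/(-880 + (-20 + 25)) = 170352 - 8*(-1881 - 1*5)/(-880 + 5) = 170352 - 8*(-1881 - 5)/(-875) = 170352 - 8*(-1)*(-1886)/875 = 170352 - 1*15088/875 = 170352 - 15088/875 = 149042912/875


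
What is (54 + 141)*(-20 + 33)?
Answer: 2535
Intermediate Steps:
(54 + 141)*(-20 + 33) = 195*13 = 2535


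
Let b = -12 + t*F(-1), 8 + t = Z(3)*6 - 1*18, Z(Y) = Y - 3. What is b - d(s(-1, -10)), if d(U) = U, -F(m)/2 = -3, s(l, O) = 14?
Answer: -182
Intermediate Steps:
Z(Y) = -3 + Y
F(m) = 6 (F(m) = -2*(-3) = 6)
t = -26 (t = -8 + ((-3 + 3)*6 - 1*18) = -8 + (0*6 - 18) = -8 + (0 - 18) = -8 - 18 = -26)
b = -168 (b = -12 - 26*6 = -12 - 156 = -168)
b - d(s(-1, -10)) = -168 - 1*14 = -168 - 14 = -182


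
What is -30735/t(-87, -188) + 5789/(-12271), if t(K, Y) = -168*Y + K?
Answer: -26642158/18404747 ≈ -1.4476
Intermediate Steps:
t(K, Y) = K - 168*Y
-30735/t(-87, -188) + 5789/(-12271) = -30735/(-87 - 168*(-188)) + 5789/(-12271) = -30735/(-87 + 31584) + 5789*(-1/12271) = -30735/31497 - 827/1753 = -30735*1/31497 - 827/1753 = -10245/10499 - 827/1753 = -26642158/18404747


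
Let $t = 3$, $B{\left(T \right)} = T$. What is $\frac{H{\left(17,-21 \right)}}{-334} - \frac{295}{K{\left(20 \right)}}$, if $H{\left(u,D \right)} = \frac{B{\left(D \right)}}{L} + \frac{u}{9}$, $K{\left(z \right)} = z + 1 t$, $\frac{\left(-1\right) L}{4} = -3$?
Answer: $- \frac{3547195}{276552} \approx -12.827$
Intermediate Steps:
$L = 12$ ($L = \left(-4\right) \left(-3\right) = 12$)
$K{\left(z \right)} = 3 + z$ ($K{\left(z \right)} = z + 1 \cdot 3 = z + 3 = 3 + z$)
$H{\left(u,D \right)} = \frac{u}{9} + \frac{D}{12}$ ($H{\left(u,D \right)} = \frac{D}{12} + \frac{u}{9} = \frac{u}{9} + \frac{D}{12}$)
$\frac{H{\left(17,-21 \right)}}{-334} - \frac{295}{K{\left(20 \right)}} = \frac{\frac{1}{9} \cdot 17 + \frac{1}{12} \left(-21\right)}{-334} - \frac{295}{3 + 20} = \left(\frac{17}{9} - \frac{7}{4}\right) \left(- \frac{1}{334}\right) - \frac{295}{23} = \frac{5}{36} \left(- \frac{1}{334}\right) - \frac{295}{23} = - \frac{5}{12024} - \frac{295}{23} = - \frac{3547195}{276552}$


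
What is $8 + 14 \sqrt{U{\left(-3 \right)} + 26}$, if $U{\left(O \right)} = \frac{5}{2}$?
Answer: $8 + 7 \sqrt{114} \approx 82.74$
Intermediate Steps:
$U{\left(O \right)} = \frac{5}{2}$ ($U{\left(O \right)} = 5 \cdot \frac{1}{2} = \frac{5}{2}$)
$8 + 14 \sqrt{U{\left(-3 \right)} + 26} = 8 + 14 \sqrt{\frac{5}{2} + 26} = 8 + 14 \sqrt{\frac{57}{2}} = 8 + 14 \frac{\sqrt{114}}{2} = 8 + 7 \sqrt{114}$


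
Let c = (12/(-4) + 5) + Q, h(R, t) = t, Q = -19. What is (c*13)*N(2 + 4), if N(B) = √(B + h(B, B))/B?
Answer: -221*√3/3 ≈ -127.59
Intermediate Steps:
c = -17 (c = (12/(-4) + 5) - 19 = (12*(-¼) + 5) - 19 = (-3 + 5) - 19 = 2 - 19 = -17)
N(B) = √2/√B (N(B) = √(B + B)/B = √(2*B)/B = (√2*√B)/B = √2/√B)
(c*13)*N(2 + 4) = (-17*13)*(√2/√(2 + 4)) = -221*√2/√6 = -221*√2*√6/6 = -221*√3/3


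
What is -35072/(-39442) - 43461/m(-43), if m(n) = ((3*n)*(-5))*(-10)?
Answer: 323400527/42400150 ≈ 7.6273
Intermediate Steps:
m(n) = 150*n (m(n) = -15*n*(-10) = 150*n)
-35072/(-39442) - 43461/m(-43) = -35072/(-39442) - 43461/(150*(-43)) = -35072*(-1/39442) - 43461/(-6450) = 17536/19721 - 43461*(-1/6450) = 17536/19721 + 14487/2150 = 323400527/42400150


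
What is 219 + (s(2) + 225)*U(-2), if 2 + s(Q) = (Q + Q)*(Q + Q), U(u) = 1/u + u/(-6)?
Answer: 1075/6 ≈ 179.17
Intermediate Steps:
U(u) = 1/u - u/6 (U(u) = 1/u + u*(-1/6) = 1/u - u/6)
s(Q) = -2 + 4*Q**2 (s(Q) = -2 + (Q + Q)*(Q + Q) = -2 + (2*Q)*(2*Q) = -2 + 4*Q**2)
219 + (s(2) + 225)*U(-2) = 219 + ((-2 + 4*2**2) + 225)*(1/(-2) - 1/6*(-2)) = 219 + ((-2 + 4*4) + 225)*(-1/2 + 1/3) = 219 + ((-2 + 16) + 225)*(-1/6) = 219 + (14 + 225)*(-1/6) = 219 + 239*(-1/6) = 219 - 239/6 = 1075/6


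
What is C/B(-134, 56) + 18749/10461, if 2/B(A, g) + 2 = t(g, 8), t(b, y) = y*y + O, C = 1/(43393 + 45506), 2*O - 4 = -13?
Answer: 2222757473/1239963252 ≈ 1.7926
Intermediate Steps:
O = -9/2 (O = 2 + (½)*(-13) = 2 - 13/2 = -9/2 ≈ -4.5000)
C = 1/88899 ≈ 1.1249e-5
t(b, y) = -9/2 + y² (t(b, y) = y*y - 9/2 = y² - 9/2 = -9/2 + y²)
B(A, g) = 4/115 (B(A, g) = 2/(-2 + (-9/2 + 8²)) = 2/(-2 + (-9/2 + 64)) = 2/(-2 + 119/2) = 2/(115/2) = 2*(2/115) = 4/115)
C/B(-134, 56) + 18749/10461 = 1/(88899*(4/115)) + 18749/10461 = (1/88899)*(115/4) + 18749*(1/10461) = 115/355596 + 18749/10461 = 2222757473/1239963252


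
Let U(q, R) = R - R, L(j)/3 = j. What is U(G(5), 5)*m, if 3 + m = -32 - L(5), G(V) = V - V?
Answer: 0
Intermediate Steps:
G(V) = 0
L(j) = 3*j
U(q, R) = 0
m = -50 (m = -3 + (-32 - 3*5) = -3 + (-32 - 1*15) = -3 + (-32 - 15) = -3 - 47 = -50)
U(G(5), 5)*m = 0*(-50) = 0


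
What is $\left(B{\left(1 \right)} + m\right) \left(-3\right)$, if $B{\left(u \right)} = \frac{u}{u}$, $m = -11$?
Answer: $30$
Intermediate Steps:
$B{\left(u \right)} = 1$
$\left(B{\left(1 \right)} + m\right) \left(-3\right) = \left(1 - 11\right) \left(-3\right) = \left(-10\right) \left(-3\right) = 30$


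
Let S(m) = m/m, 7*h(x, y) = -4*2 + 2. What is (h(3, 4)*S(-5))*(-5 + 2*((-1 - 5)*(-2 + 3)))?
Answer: 102/7 ≈ 14.571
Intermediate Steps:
h(x, y) = -6/7 (h(x, y) = (-4*2 + 2)/7 = (-8 + 2)/7 = (1/7)*(-6) = -6/7)
S(m) = 1
(h(3, 4)*S(-5))*(-5 + 2*((-1 - 5)*(-2 + 3))) = (-6/7*1)*(-5 + 2*((-1 - 5)*(-2 + 3))) = -6*(-5 + 2*(-6*1))/7 = -6*(-5 + 2*(-6))/7 = -6*(-5 - 12)/7 = -6/7*(-17) = 102/7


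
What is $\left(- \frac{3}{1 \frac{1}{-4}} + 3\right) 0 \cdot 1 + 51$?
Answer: $51$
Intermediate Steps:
$\left(- \frac{3}{1 \frac{1}{-4}} + 3\right) 0 \cdot 1 + 51 = \left(- \frac{3}{1 \left(- \frac{1}{4}\right)} + 3\right) 0 \cdot 1 + 51 = \left(- \frac{3}{- \frac{1}{4}} + 3\right) 0 \cdot 1 + 51 = \left(\left(-3\right) \left(-4\right) + 3\right) 0 \cdot 1 + 51 = \left(12 + 3\right) 0 \cdot 1 + 51 = 15 \cdot 0 \cdot 1 + 51 = 0 \cdot 1 + 51 = 0 + 51 = 51$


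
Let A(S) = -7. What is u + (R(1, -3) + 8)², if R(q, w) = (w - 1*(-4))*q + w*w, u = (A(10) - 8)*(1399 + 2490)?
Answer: -58011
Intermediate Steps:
u = -58335 (u = (-7 - 8)*(1399 + 2490) = -15*3889 = -58335)
R(q, w) = w² + q*(4 + w) (R(q, w) = (w + 4)*q + w² = (4 + w)*q + w² = q*(4 + w) + w² = w² + q*(4 + w))
u + (R(1, -3) + 8)² = -58335 + (((-3)² + 4*1 + 1*(-3)) + 8)² = -58335 + ((9 + 4 - 3) + 8)² = -58335 + (10 + 8)² = -58335 + 18² = -58335 + 324 = -58011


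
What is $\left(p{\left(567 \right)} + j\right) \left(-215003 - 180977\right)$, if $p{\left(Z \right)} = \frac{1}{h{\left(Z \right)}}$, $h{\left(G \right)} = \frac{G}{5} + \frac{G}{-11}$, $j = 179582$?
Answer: $- \frac{120959618381810}{1701} \approx -7.1111 \cdot 10^{10}$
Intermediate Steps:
$h{\left(G \right)} = \frac{6 G}{55}$ ($h{\left(G \right)} = G \frac{1}{5} + G \left(- \frac{1}{11}\right) = \frac{G}{5} - \frac{G}{11} = \frac{6 G}{55}$)
$p{\left(Z \right)} = \frac{55}{6 Z}$ ($p{\left(Z \right)} = \frac{1}{\frac{6}{55} Z} = \frac{55}{6 Z}$)
$\left(p{\left(567 \right)} + j\right) \left(-215003 - 180977\right) = \left(\frac{55}{6 \cdot 567} + 179582\right) \left(-215003 - 180977\right) = \left(\frac{55}{6} \cdot \frac{1}{567} + 179582\right) \left(-395980\right) = \left(\frac{55}{3402} + 179582\right) \left(-395980\right) = \frac{610938019}{3402} \left(-395980\right) = - \frac{120959618381810}{1701}$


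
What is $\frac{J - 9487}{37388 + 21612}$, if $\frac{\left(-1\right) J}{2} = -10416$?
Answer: $\frac{2269}{11800} \approx 0.19229$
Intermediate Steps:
$J = 20832$ ($J = \left(-2\right) \left(-10416\right) = 20832$)
$\frac{J - 9487}{37388 + 21612} = \frac{20832 - 9487}{37388 + 21612} = \frac{20832 - 9487}{59000} = 11345 \cdot \frac{1}{59000} = \frac{2269}{11800}$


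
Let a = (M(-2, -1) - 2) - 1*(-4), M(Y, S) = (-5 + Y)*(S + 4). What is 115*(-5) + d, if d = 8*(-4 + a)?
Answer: -759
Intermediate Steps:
M(Y, S) = (-5 + Y)*(4 + S)
a = -19 (a = ((-20 - 5*(-1) + 4*(-2) - 1*(-2)) - 2) - 1*(-4) = ((-20 + 5 - 8 + 2) - 2) + 4 = (-21 - 2) + 4 = -23 + 4 = -19)
d = -184 (d = 8*(-4 - 19) = 8*(-23) = -184)
115*(-5) + d = 115*(-5) - 184 = -575 - 184 = -759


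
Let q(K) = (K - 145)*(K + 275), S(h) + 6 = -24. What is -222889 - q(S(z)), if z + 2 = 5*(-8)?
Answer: -180014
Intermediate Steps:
z = -42 (z = -2 + 5*(-8) = -2 - 40 = -42)
S(h) = -30 (S(h) = -6 - 24 = -30)
q(K) = (-145 + K)*(275 + K)
-222889 - q(S(z)) = -222889 - (-39875 + (-30)² + 130*(-30)) = -222889 - (-39875 + 900 - 3900) = -222889 - 1*(-42875) = -222889 + 42875 = -180014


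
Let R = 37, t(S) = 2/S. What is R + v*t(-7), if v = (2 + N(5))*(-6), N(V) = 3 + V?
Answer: 379/7 ≈ 54.143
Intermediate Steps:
v = -60 (v = (2 + (3 + 5))*(-6) = (2 + 8)*(-6) = 10*(-6) = -60)
R + v*t(-7) = 37 - 120/(-7) = 37 - 120*(-1)/7 = 37 - 60*(-2/7) = 37 + 120/7 = 379/7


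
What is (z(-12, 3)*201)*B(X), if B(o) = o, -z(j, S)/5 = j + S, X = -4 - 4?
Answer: -72360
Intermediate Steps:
X = -8
z(j, S) = -5*S - 5*j (z(j, S) = -5*(j + S) = -5*(S + j) = -5*S - 5*j)
(z(-12, 3)*201)*B(X) = ((-5*3 - 5*(-12))*201)*(-8) = ((-15 + 60)*201)*(-8) = (45*201)*(-8) = 9045*(-8) = -72360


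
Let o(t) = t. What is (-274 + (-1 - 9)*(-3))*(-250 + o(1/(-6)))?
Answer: 183122/3 ≈ 61041.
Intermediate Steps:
(-274 + (-1 - 9)*(-3))*(-250 + o(1/(-6))) = (-274 + (-1 - 9)*(-3))*(-250 + 1/(-6)) = (-274 - 10*(-3))*(-250 - 1/6) = (-274 + 30)*(-1501/6) = -244*(-1501/6) = 183122/3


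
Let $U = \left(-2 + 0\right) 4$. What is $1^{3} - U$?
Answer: $9$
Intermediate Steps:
$U = -8$ ($U = \left(-2\right) 4 = -8$)
$1^{3} - U = 1^{3} - -8 = 1 + 8 = 9$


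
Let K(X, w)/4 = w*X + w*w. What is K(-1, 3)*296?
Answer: 7104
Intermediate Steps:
K(X, w) = 4*w² + 4*X*w (K(X, w) = 4*(w*X + w*w) = 4*(X*w + w²) = 4*(w² + X*w) = 4*w² + 4*X*w)
K(-1, 3)*296 = (4*3*(-1 + 3))*296 = (4*3*2)*296 = 24*296 = 7104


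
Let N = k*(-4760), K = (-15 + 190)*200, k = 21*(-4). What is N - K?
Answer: 364840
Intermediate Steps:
k = -84
K = 35000 (K = 175*200 = 35000)
N = 399840 (N = -84*(-4760) = 399840)
N - K = 399840 - 1*35000 = 399840 - 35000 = 364840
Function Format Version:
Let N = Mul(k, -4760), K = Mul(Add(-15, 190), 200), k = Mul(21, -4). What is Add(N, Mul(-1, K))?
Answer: 364840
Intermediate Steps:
k = -84
K = 35000 (K = Mul(175, 200) = 35000)
N = 399840 (N = Mul(-84, -4760) = 399840)
Add(N, Mul(-1, K)) = Add(399840, Mul(-1, 35000)) = Add(399840, -35000) = 364840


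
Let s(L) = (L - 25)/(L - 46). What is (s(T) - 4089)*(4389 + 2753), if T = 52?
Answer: -29171499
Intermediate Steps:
s(L) = (-25 + L)/(-46 + L)
(s(T) - 4089)*(4389 + 2753) = ((-25 + 52)/(-46 + 52) - 4089)*(4389 + 2753) = (27/6 - 4089)*7142 = ((1/6)*27 - 4089)*7142 = (9/2 - 4089)*7142 = -8169/2*7142 = -29171499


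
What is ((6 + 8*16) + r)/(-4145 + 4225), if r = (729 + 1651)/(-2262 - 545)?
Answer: 26697/16040 ≈ 1.6644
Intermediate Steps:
r = -340/401 (r = 2380/(-2807) = 2380*(-1/2807) = -340/401 ≈ -0.84788)
((6 + 8*16) + r)/(-4145 + 4225) = ((6 + 8*16) - 340/401)/(-4145 + 4225) = ((6 + 128) - 340/401)/80 = (134 - 340/401)*(1/80) = (53394/401)*(1/80) = 26697/16040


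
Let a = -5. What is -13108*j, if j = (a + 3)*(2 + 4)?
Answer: 157296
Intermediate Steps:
j = -12 (j = (-5 + 3)*(2 + 4) = -2*6 = -12)
-13108*j = -13108*(-12) = 157296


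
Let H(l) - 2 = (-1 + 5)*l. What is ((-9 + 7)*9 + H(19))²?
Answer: 3600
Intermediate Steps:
H(l) = 2 + 4*l (H(l) = 2 + (-1 + 5)*l = 2 + 4*l)
((-9 + 7)*9 + H(19))² = ((-9 + 7)*9 + (2 + 4*19))² = (-2*9 + (2 + 76))² = (-18 + 78)² = 60² = 3600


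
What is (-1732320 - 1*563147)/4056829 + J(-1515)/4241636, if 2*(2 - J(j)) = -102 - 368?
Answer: -4812443893/8505977228 ≈ -0.56577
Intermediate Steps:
J(j) = 237 (J(j) = 2 - (-102 - 368)/2 = 2 - ½*(-470) = 2 + 235 = 237)
(-1732320 - 1*563147)/4056829 + J(-1515)/4241636 = (-1732320 - 1*563147)/4056829 + 237/4241636 = (-1732320 - 563147)*(1/4056829) + 237*(1/4241636) = -2295467*1/4056829 + 237/4241636 = -2295467/4056829 + 237/4241636 = -4812443893/8505977228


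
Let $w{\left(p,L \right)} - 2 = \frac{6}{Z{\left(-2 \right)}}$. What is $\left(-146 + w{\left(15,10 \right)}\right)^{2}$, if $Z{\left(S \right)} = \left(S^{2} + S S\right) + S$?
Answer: $20449$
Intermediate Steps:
$Z{\left(S \right)} = S + 2 S^{2}$ ($Z{\left(S \right)} = \left(S^{2} + S^{2}\right) + S = 2 S^{2} + S = S + 2 S^{2}$)
$w{\left(p,L \right)} = 3$ ($w{\left(p,L \right)} = 2 + \frac{6}{\left(-2\right) \left(1 + 2 \left(-2\right)\right)} = 2 + \frac{6}{\left(-2\right) \left(1 - 4\right)} = 2 + \frac{6}{\left(-2\right) \left(-3\right)} = 2 + \frac{6}{6} = 2 + 6 \cdot \frac{1}{6} = 2 + 1 = 3$)
$\left(-146 + w{\left(15,10 \right)}\right)^{2} = \left(-146 + 3\right)^{2} = \left(-143\right)^{2} = 20449$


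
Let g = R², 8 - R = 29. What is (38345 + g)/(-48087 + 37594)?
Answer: -38786/10493 ≈ -3.6964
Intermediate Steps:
R = -21 (R = 8 - 1*29 = 8 - 29 = -21)
g = 441 (g = (-21)² = 441)
(38345 + g)/(-48087 + 37594) = (38345 + 441)/(-48087 + 37594) = 38786/(-10493) = 38786*(-1/10493) = -38786/10493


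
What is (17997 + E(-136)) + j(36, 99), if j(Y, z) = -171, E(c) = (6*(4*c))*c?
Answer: 461730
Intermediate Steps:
E(c) = 24*c**2 (E(c) = (24*c)*c = 24*c**2)
(17997 + E(-136)) + j(36, 99) = (17997 + 24*(-136)**2) - 171 = (17997 + 24*18496) - 171 = (17997 + 443904) - 171 = 461901 - 171 = 461730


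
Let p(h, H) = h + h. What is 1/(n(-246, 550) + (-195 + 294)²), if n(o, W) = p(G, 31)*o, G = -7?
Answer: 1/13245 ≈ 7.5500e-5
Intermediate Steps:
p(h, H) = 2*h
n(o, W) = -14*o (n(o, W) = (2*(-7))*o = -14*o)
1/(n(-246, 550) + (-195 + 294)²) = 1/(-14*(-246) + (-195 + 294)²) = 1/(3444 + 99²) = 1/(3444 + 9801) = 1/13245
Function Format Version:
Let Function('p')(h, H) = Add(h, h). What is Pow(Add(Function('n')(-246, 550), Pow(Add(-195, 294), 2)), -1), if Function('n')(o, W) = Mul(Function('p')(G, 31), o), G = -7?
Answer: Rational(1, 13245) ≈ 7.5500e-5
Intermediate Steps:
Function('p')(h, H) = Mul(2, h)
Function('n')(o, W) = Mul(-14, o) (Function('n')(o, W) = Mul(Mul(2, -7), o) = Mul(-14, o))
Pow(Add(Function('n')(-246, 550), Pow(Add(-195, 294), 2)), -1) = Pow(Add(Mul(-14, -246), Pow(Add(-195, 294), 2)), -1) = Pow(Add(3444, Pow(99, 2)), -1) = Pow(Add(3444, 9801), -1) = Pow(13245, -1) = Rational(1, 13245)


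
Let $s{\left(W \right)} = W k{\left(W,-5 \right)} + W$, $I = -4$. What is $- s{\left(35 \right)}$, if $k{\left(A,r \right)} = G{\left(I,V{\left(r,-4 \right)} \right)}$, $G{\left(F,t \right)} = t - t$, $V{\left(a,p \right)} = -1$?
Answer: $-35$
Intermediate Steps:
$G{\left(F,t \right)} = 0$
$k{\left(A,r \right)} = 0$
$s{\left(W \right)} = W$ ($s{\left(W \right)} = W 0 + W = 0 + W = W$)
$- s{\left(35 \right)} = \left(-1\right) 35 = -35$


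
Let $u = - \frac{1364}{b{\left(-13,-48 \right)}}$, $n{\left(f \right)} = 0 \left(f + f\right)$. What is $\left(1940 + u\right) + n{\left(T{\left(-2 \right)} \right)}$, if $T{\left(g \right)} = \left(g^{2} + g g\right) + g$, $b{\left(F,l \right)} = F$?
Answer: $\frac{26584}{13} \approx 2044.9$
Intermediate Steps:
$T{\left(g \right)} = g + 2 g^{2}$ ($T{\left(g \right)} = \left(g^{2} + g^{2}\right) + g = 2 g^{2} + g = g + 2 g^{2}$)
$n{\left(f \right)} = 0$ ($n{\left(f \right)} = 0 \cdot 2 f = 0$)
$u = \frac{1364}{13}$ ($u = - \frac{1364}{-13} = \left(-1364\right) \left(- \frac{1}{13}\right) = \frac{1364}{13} \approx 104.92$)
$\left(1940 + u\right) + n{\left(T{\left(-2 \right)} \right)} = \left(1940 + \frac{1364}{13}\right) + 0 = \frac{26584}{13} + 0 = \frac{26584}{13}$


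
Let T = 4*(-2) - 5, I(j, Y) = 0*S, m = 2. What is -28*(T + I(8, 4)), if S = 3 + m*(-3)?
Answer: 364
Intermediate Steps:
S = -3 (S = 3 + 2*(-3) = 3 - 6 = -3)
I(j, Y) = 0 (I(j, Y) = 0*(-3) = 0)
T = -13 (T = -8 - 5 = -13)
-28*(T + I(8, 4)) = -28*(-13 + 0) = -28*(-13) = 364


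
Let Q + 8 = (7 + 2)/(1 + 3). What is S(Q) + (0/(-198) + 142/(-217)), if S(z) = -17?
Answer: -3831/217 ≈ -17.654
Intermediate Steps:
Q = -23/4 (Q = -8 + (7 + 2)/(1 + 3) = -8 + 9/4 = -23/4 ≈ -5.7500)
S(Q) + (0/(-198) + 142/(-217)) = -17 + (0/(-198) + 142/(-217)) = -17 + (0*(-1/198) + 142*(-1/217)) = -17 + (0 - 142/217) = -17 - 142/217 = -3831/217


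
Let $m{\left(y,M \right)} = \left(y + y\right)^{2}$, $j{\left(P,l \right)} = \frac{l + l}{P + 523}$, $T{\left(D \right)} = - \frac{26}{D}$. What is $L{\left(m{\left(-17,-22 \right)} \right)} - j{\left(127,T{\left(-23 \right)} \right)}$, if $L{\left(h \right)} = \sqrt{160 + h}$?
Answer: $- \frac{2}{575} + 2 \sqrt{329} \approx 36.273$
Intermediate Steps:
$j{\left(P,l \right)} = \frac{2 l}{523 + P}$
$m{\left(y,M \right)} = 4 y^{2}$ ($m{\left(y,M \right)} = \left(2 y\right)^{2} = 4 y^{2}$)
$L{\left(m{\left(-17,-22 \right)} \right)} - j{\left(127,T{\left(-23 \right)} \right)} = \sqrt{160 + 4 \left(-17\right)^{2}} - \frac{2 \left(- \frac{26}{-23}\right)}{523 + 127} = \sqrt{160 + 4 \cdot 289} - \frac{2 \left(\left(-26\right) \left(- \frac{1}{23}\right)\right)}{650} = \sqrt{160 + 1156} - 2 \cdot \frac{26}{23} \cdot \frac{1}{650} = \sqrt{1316} - \frac{2}{575} = 2 \sqrt{329} - \frac{2}{575} = - \frac{2}{575} + 2 \sqrt{329}$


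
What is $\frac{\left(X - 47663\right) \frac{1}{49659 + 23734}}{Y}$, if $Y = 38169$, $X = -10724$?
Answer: $- \frac{58387}{2801337417} \approx -2.0843 \cdot 10^{-5}$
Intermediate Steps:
$\frac{\left(X - 47663\right) \frac{1}{49659 + 23734}}{Y} = \frac{\left(-10724 - 47663\right) \frac{1}{49659 + 23734}}{38169} = - \frac{58387}{73393} \cdot \frac{1}{38169} = \left(-58387\right) \frac{1}{73393} \cdot \frac{1}{38169} = \left(- \frac{58387}{73393}\right) \frac{1}{38169} = - \frac{58387}{2801337417}$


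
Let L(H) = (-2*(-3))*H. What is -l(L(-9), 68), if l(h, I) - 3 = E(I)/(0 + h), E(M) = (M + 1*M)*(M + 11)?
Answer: 5291/27 ≈ 195.96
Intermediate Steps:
L(H) = 6*H
E(M) = 2*M*(11 + M) (E(M) = (M + M)*(11 + M) = (2*M)*(11 + M) = 2*M*(11 + M))
l(h, I) = 3 + 2*I*(11 + I)/h (l(h, I) = 3 + (2*I*(11 + I))/(0 + h) = 3 + (2*I*(11 + I))/h = 3 + 2*I*(11 + I)/h)
-l(L(-9), 68) = -(3*(6*(-9)) + 2*68*(11 + 68))/(6*(-9)) = -(3*(-54) + 2*68*79)/(-54) = -(-1)*(-162 + 10744)/54 = -(-1)*10582/54 = -1*(-5291/27) = 5291/27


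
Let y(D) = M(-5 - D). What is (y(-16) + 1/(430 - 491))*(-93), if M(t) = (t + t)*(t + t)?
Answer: -2745639/61 ≈ -45011.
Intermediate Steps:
M(t) = 4*t**2 (M(t) = (2*t)*(2*t) = 4*t**2)
y(D) = 4*(-5 - D)**2
(y(-16) + 1/(430 - 491))*(-93) = (4*(5 - 16)**2 + 1/(430 - 491))*(-93) = (4*(-11)**2 + 1/(-61))*(-93) = (4*121 - 1/61)*(-93) = (484 - 1/61)*(-93) = (29523/61)*(-93) = -2745639/61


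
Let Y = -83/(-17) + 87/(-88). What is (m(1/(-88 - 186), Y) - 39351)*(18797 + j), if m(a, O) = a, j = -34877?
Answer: 86688687000/137 ≈ 6.3276e+8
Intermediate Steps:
Y = 5825/1496 (Y = -83*(-1/17) + 87*(-1/88) = 83/17 - 87/88 = 5825/1496 ≈ 3.8937)
(m(1/(-88 - 186), Y) - 39351)*(18797 + j) = (1/(-88 - 186) - 39351)*(18797 - 34877) = (1/(-274) - 39351)*(-16080) = (-1/274 - 39351)*(-16080) = -10782175/274*(-16080) = 86688687000/137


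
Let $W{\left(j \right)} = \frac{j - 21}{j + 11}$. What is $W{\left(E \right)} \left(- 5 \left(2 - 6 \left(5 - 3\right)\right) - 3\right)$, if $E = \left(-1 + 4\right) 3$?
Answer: $- \frac{141}{5} \approx -28.2$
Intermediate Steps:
$E = 9$ ($E = 3 \cdot 3 = 9$)
$W{\left(j \right)} = \frac{-21 + j}{11 + j}$
$W{\left(E \right)} \left(- 5 \left(2 - 6 \left(5 - 3\right)\right) - 3\right) = \frac{-21 + 9}{11 + 9} \left(- 5 \left(2 - 6 \left(5 - 3\right)\right) - 3\right) = \frac{1}{20} \left(-12\right) \left(- 5 \left(2 - 6 \left(5 - 3\right)\right) - 3\right) = \frac{1}{20} \left(-12\right) \left(- 5 \left(2 - 12\right) - 3\right) = - \frac{3 \left(- 5 \left(2 - 12\right) - 3\right)}{5} = - \frac{3 \left(\left(-5\right) \left(-10\right) - 3\right)}{5} = - \frac{3 \left(50 - 3\right)}{5} = \left(- \frac{3}{5}\right) 47 = - \frac{141}{5}$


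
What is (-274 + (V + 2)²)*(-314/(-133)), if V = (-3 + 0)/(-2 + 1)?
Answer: -78186/133 ≈ -587.86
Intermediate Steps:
V = 3 (V = -3/(-1) = -3*(-1) = 3)
(-274 + (V + 2)²)*(-314/(-133)) = (-274 + (3 + 2)²)*(-314/(-133)) = (-274 + 5²)*(-314*(-1/133)) = (-274 + 25)*(314/133) = -249*314/133 = -78186/133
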